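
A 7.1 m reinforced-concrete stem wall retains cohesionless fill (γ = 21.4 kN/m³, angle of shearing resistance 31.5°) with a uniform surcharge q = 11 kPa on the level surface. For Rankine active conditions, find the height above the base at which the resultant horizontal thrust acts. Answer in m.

2.52 m

K_a = 0.3136.
Triangular part P₁ = ½K_aγH² = 169.2 at H/3 = 2.367 m; rectangular part P₂ = K_a q H = 24.49 at H/2 = 3.550 m.
ȳ = (P₁·2.367 + P₂·3.550)/(P₁+P₂) = 2.516 m.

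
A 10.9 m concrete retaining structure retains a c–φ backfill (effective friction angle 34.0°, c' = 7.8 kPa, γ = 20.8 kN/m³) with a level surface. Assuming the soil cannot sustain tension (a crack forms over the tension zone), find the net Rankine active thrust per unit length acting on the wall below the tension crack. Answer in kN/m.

K_a = 0.2827; √K_a = 0.5317.
Tension-crack depth z_c = 2c/(γ√K_a) = 2×7.8/(20.8×0.5317) = 1.411 m.
σ_a at base = K_a γ H − 2c√K_a = 0.2827×20.8×10.9 − 2×7.8×0.5317 = 55.80 kPa.
P_a = ½ × 55.80 × (H − z_c) = 0.5×55.80×9.489 = 264.8 kN/m.

265 kN/m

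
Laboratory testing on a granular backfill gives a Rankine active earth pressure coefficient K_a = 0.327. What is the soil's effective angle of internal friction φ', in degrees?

30.5°

K_a = tan²(45° − φ/2) ⇒ 45° − φ/2 = arctan(√0.327) = 29.76°.
φ = 2(45° − 29.76°) = 30.47°.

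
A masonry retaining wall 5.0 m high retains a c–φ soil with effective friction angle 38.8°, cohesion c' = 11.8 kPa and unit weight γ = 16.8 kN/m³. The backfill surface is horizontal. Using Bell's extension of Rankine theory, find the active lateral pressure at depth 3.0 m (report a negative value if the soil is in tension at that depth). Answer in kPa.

K_a = (1 − sin φ)/(1 + sin φ) = 0.2296.
σ_a = K_a γ z − 2c√K_a = 0.2296×16.8×3.0 − 2×11.8×0.4791 = 0.2624 kPa.

0.262 kPa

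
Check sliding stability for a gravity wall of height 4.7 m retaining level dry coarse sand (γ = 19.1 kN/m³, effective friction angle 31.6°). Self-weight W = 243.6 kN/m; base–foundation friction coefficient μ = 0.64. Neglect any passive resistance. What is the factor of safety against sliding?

K_a = tan²(45° − 31.6°/2) = 0.3123.
P_a = ½K_aγH² = 0.5×0.3123×19.1×4.7² = 65.89 kN/m, acting at H/3 = 1.567 m above the base.
FS_sliding = μW / P_a = 0.64×243.6 / 65.89 = 2.366.

2.37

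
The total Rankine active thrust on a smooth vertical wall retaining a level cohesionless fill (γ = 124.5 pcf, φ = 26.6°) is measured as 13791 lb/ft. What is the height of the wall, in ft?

24.1 ft

K_a = 0.3814. P_a = ½ K_a γ H² ⇒ H = √(2P_a/(K_a γ)).
H = √(2×13791/(0.3814×124.5)) = 24.10 ft.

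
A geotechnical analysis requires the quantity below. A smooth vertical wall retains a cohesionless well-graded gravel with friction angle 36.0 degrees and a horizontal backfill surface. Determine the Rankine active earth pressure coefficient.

K_a = (1 − sin φ)/(1 + sin φ) = (1 − sin 36.0°)/(1 + sin 36.0°) = 0.2596.

0.260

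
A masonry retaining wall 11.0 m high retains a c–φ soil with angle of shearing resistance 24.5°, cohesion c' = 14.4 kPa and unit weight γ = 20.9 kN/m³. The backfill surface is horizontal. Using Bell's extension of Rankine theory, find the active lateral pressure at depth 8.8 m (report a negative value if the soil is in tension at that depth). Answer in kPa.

K_a = (1 − sin φ)/(1 + sin φ) = 0.4137.
σ_a = K_a γ z − 2c√K_a = 0.4137×20.9×8.8 − 2×14.4×0.6432 = 57.57 kPa.

57.6 kPa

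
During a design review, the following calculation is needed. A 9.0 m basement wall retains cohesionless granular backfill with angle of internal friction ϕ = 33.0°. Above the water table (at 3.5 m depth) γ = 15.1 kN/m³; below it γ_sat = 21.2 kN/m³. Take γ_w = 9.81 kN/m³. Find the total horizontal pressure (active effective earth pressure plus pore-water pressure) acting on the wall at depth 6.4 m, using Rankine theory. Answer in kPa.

53.8 kPa

K_a = (1 − sin φ)/(1 + sin φ) = 0.2948.
γ' = 21.2 − 9.81 = 11.39 kN/m³.
Effective vertical stress at 6.4 m: σ'_v = 15.1×3.5 + 11.39×2.90 = 85.88 kPa.
σ'_h = K_a σ'_v = 0.2948 × 85.88 = 25.32 kPa; u = γ_w × 2.90 = 28.45 kPa.
Total σ_h = 25.32 + 28.45 = 53.77 kPa.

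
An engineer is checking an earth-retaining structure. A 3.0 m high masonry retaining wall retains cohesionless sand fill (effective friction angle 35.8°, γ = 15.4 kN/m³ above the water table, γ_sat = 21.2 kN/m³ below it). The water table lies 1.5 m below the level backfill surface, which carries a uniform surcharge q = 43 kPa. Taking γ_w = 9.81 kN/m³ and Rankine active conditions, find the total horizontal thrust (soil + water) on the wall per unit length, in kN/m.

K_a = tan²(45° − φ/2) = 0.2619.
γ' = 21.2 − 9.81 = 11.39 kN/m³. h₂ = H − d_w = 1.5 m.
σ'_h: at surface K_a·q = 11.26; at WT K_a(q+γd_w) = 17.31; at base K_a(q+γd_w+γ'h₂) = 21.78 kPa.
P₁ = ½(11.26+17.31)×1.5 = 21.43; P₂ = ½(17.31+21.78)×1.5 = 29.32; P_w = ½γ_w h₂² = 11.04.
Total = 21.43+29.32+11.04 = 61.78 kN/m.

61.8 kN/m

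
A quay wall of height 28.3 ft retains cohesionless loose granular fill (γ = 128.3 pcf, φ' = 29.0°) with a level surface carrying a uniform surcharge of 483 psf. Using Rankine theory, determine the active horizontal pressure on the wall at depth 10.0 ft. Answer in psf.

K_a = (1 − sin φ)/(1 + sin φ) = 0.3470.
σ_v = γz + q = 128.3 × 10.0 + 483 = 1766 psf.
σ_h = K_a σ_v = 0.3470 × 1766 = 612.8 psf.

613 psf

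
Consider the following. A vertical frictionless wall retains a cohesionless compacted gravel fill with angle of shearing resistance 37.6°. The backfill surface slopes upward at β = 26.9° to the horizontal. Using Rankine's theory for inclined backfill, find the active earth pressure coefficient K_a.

K_a = cos β · (cos β − √(cos²β − cos²φ)) / (cos β + √(cos²β − cos²φ)).
cos β = 0.8918, cos φ = 0.7923, √(cos²β − cos²φ) = 0.4094.
K_a = 0.8918 × (0.8918 − 0.4094)/(0.8918 + 0.4094) = 0.3307.

0.331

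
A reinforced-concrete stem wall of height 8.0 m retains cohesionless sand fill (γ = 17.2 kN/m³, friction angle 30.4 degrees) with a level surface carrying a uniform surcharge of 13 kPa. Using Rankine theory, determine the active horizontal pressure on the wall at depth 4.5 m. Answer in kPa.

K_a = (1 − sin φ)/(1 + sin φ) = 0.3280.
σ_v = γz + q = 17.2 × 4.5 + 13 = 90.40 kPa.
σ_h = K_a σ_v = 0.3280 × 90.40 = 29.65 kPa.

29.7 kPa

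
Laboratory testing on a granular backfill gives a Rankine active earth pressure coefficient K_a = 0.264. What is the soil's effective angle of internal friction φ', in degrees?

K_a = tan²(45° − φ/2) ⇒ 45° − φ/2 = arctan(√0.264) = 27.19°.
φ = 2(45° − 27.19°) = 35.61°.

35.6°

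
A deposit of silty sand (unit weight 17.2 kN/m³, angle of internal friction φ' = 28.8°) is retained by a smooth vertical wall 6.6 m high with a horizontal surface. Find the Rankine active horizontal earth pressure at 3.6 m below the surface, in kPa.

K_a = (1 − sin φ)/(1 + sin φ) = 0.3498.
σ_h = K_a γ z = 0.3498 × 17.2 × 3.6 = 21.66 kPa.

21.7 kPa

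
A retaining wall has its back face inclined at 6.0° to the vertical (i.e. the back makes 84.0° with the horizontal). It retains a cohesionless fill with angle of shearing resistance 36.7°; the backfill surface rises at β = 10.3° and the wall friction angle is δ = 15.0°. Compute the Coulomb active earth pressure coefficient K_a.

K_a = sin²(α+φ) / [sin²α · sin(α−δ) · (1 + √{sin(φ+δ)sin(φ−β) / (sin(α−δ)sin(α+β))})²].
With α = 84.0°, φ = 36.7°, δ = 15.0°, β = 10.3°: K_a = 0.3080.

0.308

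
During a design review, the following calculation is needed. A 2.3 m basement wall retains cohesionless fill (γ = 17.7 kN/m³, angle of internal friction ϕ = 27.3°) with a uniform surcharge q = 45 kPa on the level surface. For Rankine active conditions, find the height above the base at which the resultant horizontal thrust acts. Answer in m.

K_a = 0.3711.
Triangular part P₁ = ½K_aγH² = 17.38 at H/3 = 0.7667 m; rectangular part P₂ = K_a q H = 38.41 at H/2 = 1.150 m.
ȳ = (P₁·0.7667 + P₂·1.150)/(P₁+P₂) = 1.031 m.

1.03 m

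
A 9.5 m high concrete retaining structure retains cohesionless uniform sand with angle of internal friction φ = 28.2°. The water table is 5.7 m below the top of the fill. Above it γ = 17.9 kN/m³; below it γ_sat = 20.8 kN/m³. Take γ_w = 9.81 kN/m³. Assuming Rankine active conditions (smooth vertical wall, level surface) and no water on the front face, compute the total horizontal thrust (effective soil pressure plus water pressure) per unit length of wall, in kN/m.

K_a = tan²(45° − φ/2) = 0.3582.
γ' = 20.8 − 9.81 = 10.99 kN/m³. Depth below WT = 3.8 m.
σ'_h at WT = K_a γ d_w = 36.55 kPa; at base = 36.55 + K_a γ' × 3.8 = 51.50 kPa.
P₁ (0–5.7 m) = ½×36.55×5.7 = 104.2. P₂ (5.7–9.5 m) = ½(36.55+51.50)×3.8 = 167.3.
P_w = ½ γ_w h₂² = 0.5×9.81×3.8² = 70.83. Total = 104.2+167.3+70.83 = 342.3 kN/m.

342 kN/m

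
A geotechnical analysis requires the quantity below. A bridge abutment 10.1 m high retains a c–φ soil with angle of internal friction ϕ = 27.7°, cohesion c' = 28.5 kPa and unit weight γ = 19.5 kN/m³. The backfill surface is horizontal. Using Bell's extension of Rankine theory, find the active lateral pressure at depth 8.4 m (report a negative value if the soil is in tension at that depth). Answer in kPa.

25.4 kPa

K_a = (1 − sin φ)/(1 + sin φ) = 0.3653.
σ_a = K_a γ z − 2c√K_a = 0.3653×19.5×8.4 − 2×28.5×0.6044 = 25.39 kPa.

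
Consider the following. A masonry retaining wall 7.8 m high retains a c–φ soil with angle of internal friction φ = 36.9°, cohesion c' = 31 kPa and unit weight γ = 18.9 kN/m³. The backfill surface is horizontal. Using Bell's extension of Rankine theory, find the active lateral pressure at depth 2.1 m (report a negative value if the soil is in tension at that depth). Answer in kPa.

-21.1 kPa

K_a = (1 − sin φ)/(1 + sin φ) = 0.2497.
σ_a = K_a γ z − 2c√K_a = 0.2497×18.9×2.1 − 2×31×0.4997 = -21.07 kPa.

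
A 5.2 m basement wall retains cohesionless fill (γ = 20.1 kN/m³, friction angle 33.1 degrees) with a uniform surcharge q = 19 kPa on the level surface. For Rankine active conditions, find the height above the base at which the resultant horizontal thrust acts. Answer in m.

1.96 m

K_a = 0.2936.
Triangular part P₁ = ½K_aγH² = 79.78 at H/3 = 1.733 m; rectangular part P₂ = K_a q H = 29.01 at H/2 = 2.600 m.
ȳ = (P₁·1.733 + P₂·2.600)/(P₁+P₂) = 1.964 m.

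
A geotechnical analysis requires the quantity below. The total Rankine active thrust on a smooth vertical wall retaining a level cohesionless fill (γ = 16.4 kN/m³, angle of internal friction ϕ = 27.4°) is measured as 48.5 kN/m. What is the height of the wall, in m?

K_a = 0.3697. P_a = ½ K_a γ H² ⇒ H = √(2P_a/(K_a γ)).
H = √(2×48.5/(0.3697×16.4)) = 4.000 m.

4.00 m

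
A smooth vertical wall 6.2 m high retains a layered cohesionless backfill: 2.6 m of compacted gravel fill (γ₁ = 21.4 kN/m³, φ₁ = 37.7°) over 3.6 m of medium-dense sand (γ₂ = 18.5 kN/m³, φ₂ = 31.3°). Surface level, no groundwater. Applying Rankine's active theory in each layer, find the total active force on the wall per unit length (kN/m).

119 kN/m

K_a1 = tan²(45°−37.7°/2) = 0.2411; K_a2 = tan²(45°−31.3°/2) = 0.3162.
Layer 1: σ at base = K_a1 γ₁ h₁ = 13.41 kPa; P₁ = ½×13.41×2.6 = 17.44.
Layer 2: σ_v at top = γ₁h₁ = 55.64; σ_h top = K_a2×55.64 = 17.59; σ_h base = K_a2×(55.64+18.5×3.6) = 38.65.
P₂ = ½(17.59+38.65)×3.6 = 101.2. Total P_a = 17.44+101.2 = 118.7 kN/m.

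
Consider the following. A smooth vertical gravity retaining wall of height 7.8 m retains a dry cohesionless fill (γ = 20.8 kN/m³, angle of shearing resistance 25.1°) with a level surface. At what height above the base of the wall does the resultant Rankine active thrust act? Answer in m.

2.60 m

K_a = 0.4043.
The pressure distribution is triangular, so the resultant acts at H/3 above the base = 7.8/3 = 2.600 m.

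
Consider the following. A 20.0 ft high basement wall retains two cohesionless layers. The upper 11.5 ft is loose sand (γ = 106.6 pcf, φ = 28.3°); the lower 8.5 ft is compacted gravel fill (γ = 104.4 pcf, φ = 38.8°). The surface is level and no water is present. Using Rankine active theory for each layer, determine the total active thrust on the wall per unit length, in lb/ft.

5770 lb/ft

K_a1 = tan²(45°−28.3°/2) = 0.3568; K_a2 = tan²(45°−38.8°/2) = 0.2296.
Layer 1: σ at base = K_a1 γ₁ h₁ = 437.4 psf; P₁ = ½×437.4×11.5 = 2515.
Layer 2: σ_v at top = γ₁h₁ = 1226; σ_h top = K_a2×1226 = 281.4; σ_h base = K_a2×(1226+104.4×8.5) = 485.1.
P₂ = ½(281.4+485.1)×8.5 = 3258. Total P_a = 2515+3258 = 5773 lb/ft.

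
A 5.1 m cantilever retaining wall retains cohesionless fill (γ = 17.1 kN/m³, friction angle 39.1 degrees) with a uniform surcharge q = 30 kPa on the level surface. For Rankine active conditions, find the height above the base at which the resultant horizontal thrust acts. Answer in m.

K_a = 0.2265.
Triangular part P₁ = ½K_aγH² = 50.37 at H/3 = 1.700 m; rectangular part P₂ = K_a q H = 34.65 at H/2 = 2.550 m.
ȳ = (P₁·1.700 + P₂·2.550)/(P₁+P₂) = 2.046 m.

2.05 m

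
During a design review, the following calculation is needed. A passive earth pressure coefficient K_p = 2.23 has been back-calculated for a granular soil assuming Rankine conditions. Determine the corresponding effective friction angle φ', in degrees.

K_p = (1+sin φ)/(1−sin φ) ⇒ sin φ = (K_p − 1)/(K_p + 1) = 0.3808.
φ = arcsin(0.3808) = 22.38°.

22.4°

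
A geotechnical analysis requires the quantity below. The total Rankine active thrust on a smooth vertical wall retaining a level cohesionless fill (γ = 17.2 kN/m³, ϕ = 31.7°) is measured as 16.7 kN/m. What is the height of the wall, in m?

2.50 m

K_a = 0.3111. P_a = ½ K_a γ H² ⇒ H = √(2P_a/(K_a γ)).
H = √(2×16.7/(0.3111×17.2)) = 2.499 m.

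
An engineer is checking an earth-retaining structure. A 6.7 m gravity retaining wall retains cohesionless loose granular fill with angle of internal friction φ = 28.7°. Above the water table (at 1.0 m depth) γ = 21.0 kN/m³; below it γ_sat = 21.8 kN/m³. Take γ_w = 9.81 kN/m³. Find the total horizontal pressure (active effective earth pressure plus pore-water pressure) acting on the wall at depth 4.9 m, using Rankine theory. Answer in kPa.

62.1 kPa

K_a = (1 − sin φ)/(1 + sin φ) = 0.3511.
γ' = 21.8 − 9.81 = 11.99 kN/m³.
Effective vertical stress at 4.9 m: σ'_v = 21.0×1.0 + 11.99×3.90 = 67.76 kPa.
σ'_h = K_a σ'_v = 0.3511 × 67.76 = 23.79 kPa; u = γ_w × 3.90 = 38.26 kPa.
Total σ_h = 23.79 + 38.26 = 62.05 kPa.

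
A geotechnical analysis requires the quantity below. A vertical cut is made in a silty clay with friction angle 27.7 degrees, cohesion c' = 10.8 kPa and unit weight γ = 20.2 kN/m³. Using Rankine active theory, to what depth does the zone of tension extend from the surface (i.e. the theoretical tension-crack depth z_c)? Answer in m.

K_a = tan²(45° − 27.7°/2) = 0.3653; √K_a = 0.6044.
The active pressure is zero where K_a γ z = 2c√K_a, so z_c = 2c/(γ√K_a) = 2×10.8/(20.2×0.6044) = 1.769 m.

1.77 m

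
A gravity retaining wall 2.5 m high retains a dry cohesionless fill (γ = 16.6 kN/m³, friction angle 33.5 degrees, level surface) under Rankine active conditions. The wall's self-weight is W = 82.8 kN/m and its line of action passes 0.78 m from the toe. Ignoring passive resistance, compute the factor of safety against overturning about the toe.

5.17

K_a = tan²(45° − 33.5°/2) = 0.2887.
P_a = ½K_aγH² = 0.5×0.2887×16.6×2.5² = 14.98 kN/m, acting at H/3 = 0.8333 m above the base.
Overturning moment M_o = P_a × H/3 = 14.98 × 0.8333 = 12.48.
Resisting moment M_r = W × 0.78 = 82.8 × 0.78 = 64.58.
FS_overturning = M_r/M_o = 64.58/12.48 = 5.175.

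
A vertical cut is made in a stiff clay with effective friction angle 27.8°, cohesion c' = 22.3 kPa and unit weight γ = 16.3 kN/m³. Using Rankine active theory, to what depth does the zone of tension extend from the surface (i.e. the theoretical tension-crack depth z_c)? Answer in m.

4.54 m

K_a = tan²(45° − 27.8°/2) = 0.3639; √K_a = 0.6032.
The active pressure is zero where K_a γ z = 2c√K_a, so z_c = 2c/(γ√K_a) = 2×22.3/(16.3×0.6032) = 4.536 m.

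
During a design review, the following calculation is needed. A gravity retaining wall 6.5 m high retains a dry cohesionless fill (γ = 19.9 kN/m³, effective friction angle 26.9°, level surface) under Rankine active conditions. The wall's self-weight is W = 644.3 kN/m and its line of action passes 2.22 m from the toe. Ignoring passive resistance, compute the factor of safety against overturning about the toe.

K_a = tan²(45° − 26.9°/2) = 0.3770.
P_a = ½K_aγH² = 0.5×0.3770×19.9×6.5² = 158.5 kN/m, acting at H/3 = 2.167 m above the base.
Overturning moment M_o = P_a × H/3 = 158.5 × 2.167 = 343.4.
Resisting moment M_r = W × 2.22 = 644.3 × 2.22 = 1430.
FS_overturning = M_r/M_o = 1430/343.4 = 4.165.

4.17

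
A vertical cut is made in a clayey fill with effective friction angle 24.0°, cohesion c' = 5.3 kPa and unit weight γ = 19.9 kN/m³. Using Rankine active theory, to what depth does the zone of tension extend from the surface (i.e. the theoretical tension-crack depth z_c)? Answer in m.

K_a = tan²(45° − 24.0°/2) = 0.4217; √K_a = 0.6494.
The active pressure is zero where K_a γ z = 2c√K_a, so z_c = 2c/(γ√K_a) = 2×5.3/(19.9×0.6494) = 0.8202 m.

0.820 m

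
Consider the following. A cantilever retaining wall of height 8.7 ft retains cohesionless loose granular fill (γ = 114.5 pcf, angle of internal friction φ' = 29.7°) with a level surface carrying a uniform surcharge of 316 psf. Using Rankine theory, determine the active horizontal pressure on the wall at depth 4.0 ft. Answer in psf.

261 psf

K_a = (1 − sin φ)/(1 + sin φ) = 0.3374.
σ_v = γz + q = 114.5 × 4.0 + 316 = 774.0 psf.
σ_h = K_a σ_v = 0.3374 × 774.0 = 261.1 psf.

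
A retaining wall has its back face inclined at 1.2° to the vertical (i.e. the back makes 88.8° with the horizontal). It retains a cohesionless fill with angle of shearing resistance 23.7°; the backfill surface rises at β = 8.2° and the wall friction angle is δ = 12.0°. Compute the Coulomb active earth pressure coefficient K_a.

0.446

K_a = sin²(α+φ) / [sin²α · sin(α−δ) · (1 + √{sin(φ+δ)sin(φ−β) / (sin(α−δ)sin(α+β))})²].
With α = 88.8°, φ = 23.7°, δ = 12.0°, β = 8.2°: K_a = 0.4464.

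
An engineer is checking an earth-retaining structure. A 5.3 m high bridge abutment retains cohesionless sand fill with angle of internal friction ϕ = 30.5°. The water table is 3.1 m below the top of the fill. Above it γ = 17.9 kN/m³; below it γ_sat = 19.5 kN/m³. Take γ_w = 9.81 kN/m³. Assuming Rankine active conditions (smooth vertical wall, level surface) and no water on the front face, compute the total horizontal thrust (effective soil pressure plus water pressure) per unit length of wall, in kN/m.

K_a = tan²(45° − φ/2) = 0.3267.
γ' = 19.5 − 9.81 = 9.690 kN/m³. Depth below WT = 2.2 m.
σ'_h at WT = K_a γ d_w = 18.13 kPa; at base = 18.13 + K_a γ' × 2.2 = 25.09 kPa.
P₁ (0–3.1 m) = ½×18.13×3.1 = 28.10. P₂ (3.1–5.3 m) = ½(18.13+25.09)×2.2 = 47.54.
P_w = ½ γ_w h₂² = 0.5×9.81×2.2² = 23.74. Total = 28.10+47.54+23.74 = 99.38 kN/m.

99.4 kN/m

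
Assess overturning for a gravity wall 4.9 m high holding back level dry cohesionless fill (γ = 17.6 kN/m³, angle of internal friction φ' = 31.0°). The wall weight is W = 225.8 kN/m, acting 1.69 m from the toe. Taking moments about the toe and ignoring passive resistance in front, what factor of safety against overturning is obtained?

K_a = tan²(45° − 31.0°/2) = 0.3201.
P_a = ½K_aγH² = 0.5×0.3201×17.6×4.9² = 67.63 kN/m, acting at H/3 = 1.633 m above the base.
Overturning moment M_o = P_a × H/3 = 67.63 × 1.633 = 110.5.
Resisting moment M_r = W × 1.69 = 225.8 × 1.69 = 381.6.
FS_overturning = M_r/M_o = 381.6/110.5 = 3.454.

3.45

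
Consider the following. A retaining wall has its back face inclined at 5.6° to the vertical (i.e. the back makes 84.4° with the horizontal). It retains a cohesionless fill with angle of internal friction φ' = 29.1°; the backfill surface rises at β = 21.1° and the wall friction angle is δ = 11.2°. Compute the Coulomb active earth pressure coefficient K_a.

K_a = sin²(α+φ) / [sin²α · sin(α−δ) · (1 + √{sin(φ+δ)sin(φ−β) / (sin(α−δ)sin(α+β))})²].
With α = 84.4°, φ = 29.1°, δ = 11.2°, β = 21.1°: K_a = 0.5150.

0.515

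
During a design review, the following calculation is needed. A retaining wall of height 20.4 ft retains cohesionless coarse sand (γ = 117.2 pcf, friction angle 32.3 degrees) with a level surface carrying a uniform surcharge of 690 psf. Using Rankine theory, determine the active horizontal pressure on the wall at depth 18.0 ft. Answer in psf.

K_a = (1 − sin φ)/(1 + sin φ) = 0.3035.
σ_v = γz + q = 117.2 × 18.0 + 690 = 2800 psf.
σ_h = K_a σ_v = 0.3035 × 2800 = 849.6 psf.

850 psf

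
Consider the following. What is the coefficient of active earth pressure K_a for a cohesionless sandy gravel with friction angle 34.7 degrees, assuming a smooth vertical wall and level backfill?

K_a = (1 − sin φ)/(1 + sin φ) = (1 − sin 34.7°)/(1 + sin 34.7°) = 0.2745.

0.274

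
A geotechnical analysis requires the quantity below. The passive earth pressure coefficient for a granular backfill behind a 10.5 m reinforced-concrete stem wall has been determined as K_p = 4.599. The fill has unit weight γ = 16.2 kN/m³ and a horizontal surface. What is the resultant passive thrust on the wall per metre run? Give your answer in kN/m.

P = ½ K_p γ H² = 0.5 × 4.599 × 16.2 × 10.5² = 4107 kN/m.

4110 kN/m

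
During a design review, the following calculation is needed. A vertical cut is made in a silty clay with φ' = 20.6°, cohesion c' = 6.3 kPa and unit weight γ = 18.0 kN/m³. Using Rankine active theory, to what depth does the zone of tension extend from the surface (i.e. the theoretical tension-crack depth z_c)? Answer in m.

K_a = tan²(45° − 20.6°/2) = 0.4795; √K_a = 0.6924.
The active pressure is zero where K_a γ z = 2c√K_a, so z_c = 2c/(γ√K_a) = 2×6.3/(18.0×0.6924) = 1.011 m.

1.01 m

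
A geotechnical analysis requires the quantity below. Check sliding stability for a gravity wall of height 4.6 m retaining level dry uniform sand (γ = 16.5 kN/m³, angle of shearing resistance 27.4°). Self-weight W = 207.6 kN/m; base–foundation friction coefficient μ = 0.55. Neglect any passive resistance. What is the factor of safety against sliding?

K_a = tan²(45° − 27.4°/2) = 0.3697.
P_a = ½K_aγH² = 0.5×0.3697×16.5×4.6² = 64.53 kN/m, acting at H/3 = 1.533 m above the base.
FS_sliding = μW / P_a = 0.55×207.6 / 64.53 = 1.769.

1.77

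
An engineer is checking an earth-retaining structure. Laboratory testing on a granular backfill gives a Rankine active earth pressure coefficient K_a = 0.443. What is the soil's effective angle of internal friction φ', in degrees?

K_a = tan²(45° − φ/2) ⇒ 45° − φ/2 = arctan(√0.443) = 33.65°.
φ = 2(45° − 33.65°) = 22.71°.

22.7°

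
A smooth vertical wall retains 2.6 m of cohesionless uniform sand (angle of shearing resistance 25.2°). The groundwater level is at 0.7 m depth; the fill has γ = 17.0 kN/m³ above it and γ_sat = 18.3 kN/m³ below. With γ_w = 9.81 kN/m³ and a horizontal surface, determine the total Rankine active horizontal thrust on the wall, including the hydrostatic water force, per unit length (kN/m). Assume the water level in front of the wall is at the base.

K_a = tan²(45° − φ/2) = 0.4027.
γ' = 18.3 − 9.81 = 8.490 kN/m³. Depth below WT = 1.9 m.
σ'_h at WT = K_a γ d_w = 4.793 kPa; at base = 4.793 + K_a γ' × 1.9 = 11.29 kPa.
P₁ (0–0.7 m) = ½×4.793×0.7 = 1.677. P₂ (0.7–2.6 m) = ½(4.793+11.29)×1.9 = 15.28.
P_w = ½ γ_w h₂² = 0.5×9.81×1.9² = 17.71. Total = 1.677+15.28+17.71 = 34.66 kN/m.

34.7 kN/m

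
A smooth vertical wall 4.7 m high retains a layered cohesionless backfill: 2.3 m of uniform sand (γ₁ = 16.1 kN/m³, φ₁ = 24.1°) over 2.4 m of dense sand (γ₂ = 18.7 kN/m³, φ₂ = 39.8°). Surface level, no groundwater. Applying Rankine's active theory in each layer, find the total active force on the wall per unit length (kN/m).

K_a1 = tan²(45°−24.1°/2) = 0.4201; K_a2 = tan²(45°−39.8°/2) = 0.2194.
Layer 1: σ at base = K_a1 γ₁ h₁ = 15.56 kPa; P₁ = ½×15.56×2.3 = 17.89.
Layer 2: σ_v at top = γ₁h₁ = 37.03; σ_h top = K_a2×37.03 = 8.126; σ_h base = K_a2×(37.03+18.7×2.4) = 17.97.
P₂ = ½(8.126+17.97)×2.4 = 31.32. Total P_a = 17.89+31.32 = 49.21 kN/m.

49.2 kN/m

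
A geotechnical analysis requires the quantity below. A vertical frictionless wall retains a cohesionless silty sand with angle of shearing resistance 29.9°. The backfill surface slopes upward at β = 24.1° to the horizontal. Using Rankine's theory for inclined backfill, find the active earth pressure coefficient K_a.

0.477

K_a = cos β · (cos β − √(cos²β − cos²φ)) / (cos β + √(cos²β − cos²φ)).
cos β = 0.9128, cos φ = 0.8669, √(cos²β − cos²φ) = 0.2859.
K_a = 0.9128 × (0.9128 − 0.2859)/(0.9128 + 0.2859) = 0.4774.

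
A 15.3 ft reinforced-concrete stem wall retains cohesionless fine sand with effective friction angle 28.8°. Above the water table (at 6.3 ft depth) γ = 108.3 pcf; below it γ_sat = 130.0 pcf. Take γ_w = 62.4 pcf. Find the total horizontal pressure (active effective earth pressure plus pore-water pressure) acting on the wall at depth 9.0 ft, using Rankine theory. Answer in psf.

471 psf

K_a = (1 − sin φ)/(1 + sin φ) = 0.3498.
γ' = 130.0 − 62.4 = 67.60 pcf.
Effective vertical stress at 9.0 ft: σ'_v = 108.3×6.3 + 67.60×2.70 = 864.8 psf.
σ'_h = K_a σ'_v = 0.3498 × 864.8 = 302.5 psf; u = γ_w × 2.70 = 168.5 psf.
Total σ_h = 302.5 + 168.5 = 470.9 psf.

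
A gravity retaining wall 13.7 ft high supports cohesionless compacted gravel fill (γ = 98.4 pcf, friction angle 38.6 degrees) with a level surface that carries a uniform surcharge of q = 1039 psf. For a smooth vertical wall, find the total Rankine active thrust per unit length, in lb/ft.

K_a = tan²(45° − φ/2) = 0.2316.
Soil triangle: ½ K_a γ H² = 0.5×0.2316×98.4×13.7² = 2139 lb/ft.
Surcharge rectangle: K_a q H = 0.2316×1039×13.7 = 3297 lb/ft.
Total = 2139 + 3297 = 5436 lb/ft.

5440 lb/ft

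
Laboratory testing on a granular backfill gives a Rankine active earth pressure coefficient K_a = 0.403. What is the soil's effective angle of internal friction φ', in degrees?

25.2°

K_a = tan²(45° − φ/2) ⇒ 45° − φ/2 = arctan(√0.403) = 32.41°.
φ = 2(45° − 32.41°) = 25.18°.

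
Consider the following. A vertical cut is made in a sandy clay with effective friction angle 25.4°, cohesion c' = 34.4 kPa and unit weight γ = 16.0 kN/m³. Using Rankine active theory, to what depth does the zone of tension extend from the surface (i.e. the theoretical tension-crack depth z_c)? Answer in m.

K_a = tan²(45° − 25.4°/2) = 0.3996; √K_a = 0.6322.
The active pressure is zero where K_a γ z = 2c√K_a, so z_c = 2c/(γ√K_a) = 2×34.4/(16.0×0.6322) = 6.802 m.

6.80 m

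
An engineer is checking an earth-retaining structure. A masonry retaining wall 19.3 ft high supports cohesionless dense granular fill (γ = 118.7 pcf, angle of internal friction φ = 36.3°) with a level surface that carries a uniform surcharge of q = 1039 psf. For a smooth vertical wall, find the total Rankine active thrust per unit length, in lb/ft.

K_a = tan²(45° − φ/2) = 0.2563.
Soil triangle: ½ K_a γ H² = 0.5×0.2563×118.7×19.3² = 5665 lb/ft.
Surcharge rectangle: K_a q H = 0.2563×1039×19.3 = 5139 lb/ft.
Total = 5665 + 5139 = 10800 lb/ft.

10800 lb/ft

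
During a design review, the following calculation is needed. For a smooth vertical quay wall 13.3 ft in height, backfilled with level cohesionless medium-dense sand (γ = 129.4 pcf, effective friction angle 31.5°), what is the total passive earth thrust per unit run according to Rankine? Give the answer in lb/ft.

K_p = tan²(45° + φ/2) = 3.188.
P_p = ½ K_p γ H² = 0.5 × 3.188 × 129.4 × 13.3² = 36490 lb/ft.

36500 lb/ft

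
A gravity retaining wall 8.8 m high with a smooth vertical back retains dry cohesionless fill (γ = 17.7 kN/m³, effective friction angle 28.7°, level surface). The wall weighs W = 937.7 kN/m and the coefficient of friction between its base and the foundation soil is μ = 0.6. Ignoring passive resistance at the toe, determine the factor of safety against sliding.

2.34

K_a = tan²(45° − 28.7°/2) = 0.3511.
P_a = ½K_aγH² = 0.5×0.3511×17.7×8.8² = 240.7 kN/m, acting at H/3 = 2.933 m above the base.
FS_sliding = μW / P_a = 0.6×937.7 / 240.7 = 2.338.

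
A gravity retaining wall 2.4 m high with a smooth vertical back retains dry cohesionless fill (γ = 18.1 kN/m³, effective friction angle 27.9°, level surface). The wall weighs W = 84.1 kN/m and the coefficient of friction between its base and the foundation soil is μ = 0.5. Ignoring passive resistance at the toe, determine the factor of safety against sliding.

2.23

K_a = tan²(45° − 27.9°/2) = 0.3625.
P_a = ½K_aγH² = 0.5×0.3625×18.1×2.4² = 18.89 kN/m, acting at H/3 = 0.8000 m above the base.
FS_sliding = μW / P_a = 0.5×84.1 / 18.89 = 2.226.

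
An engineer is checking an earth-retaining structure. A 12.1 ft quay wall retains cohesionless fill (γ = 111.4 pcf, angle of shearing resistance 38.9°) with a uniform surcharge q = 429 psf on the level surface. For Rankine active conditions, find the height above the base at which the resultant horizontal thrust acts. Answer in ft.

4.82 ft

K_a = 0.2285.
Triangular part P₁ = ½K_aγH² = 1864 at H/3 = 4.033 ft; rectangular part P₂ = K_a q H = 1186 at H/2 = 6.050 ft.
ȳ = (P₁·4.033 + P₂·6.050)/(P₁+P₂) = 4.818 ft.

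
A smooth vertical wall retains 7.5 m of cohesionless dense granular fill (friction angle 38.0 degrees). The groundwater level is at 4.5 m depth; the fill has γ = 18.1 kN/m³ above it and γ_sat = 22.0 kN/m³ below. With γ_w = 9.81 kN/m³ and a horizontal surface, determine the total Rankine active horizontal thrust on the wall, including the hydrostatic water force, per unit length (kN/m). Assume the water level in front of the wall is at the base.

K_a = tan²(45° − φ/2) = 0.2379.
γ' = 22.0 − 9.81 = 12.19 kN/m³. Depth below WT = 3.0 m.
σ'_h at WT = K_a γ d_w = 19.38 kPa; at base = 19.38 + K_a γ' × 3.0 = 28.07 kPa.
P₁ (0–4.5 m) = ½×19.38×4.5 = 43.60. P₂ (4.5–7.5 m) = ½(19.38+28.07)×3.0 = 71.18.
P_w = ½ γ_w h₂² = 0.5×9.81×3.0² = 44.14. Total = 43.60+71.18+44.14 = 158.9 kN/m.

159 kN/m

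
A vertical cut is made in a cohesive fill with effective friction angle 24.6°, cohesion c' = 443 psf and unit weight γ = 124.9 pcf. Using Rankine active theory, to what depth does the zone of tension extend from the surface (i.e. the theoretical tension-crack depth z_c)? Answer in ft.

K_a = tan²(45° − 24.6°/2) = 0.4121; √K_a = 0.6420.
The active pressure is zero where K_a γ z = 2c√K_a, so z_c = 2c/(γ√K_a) = 2×443/(124.9×0.6420) = 11.05 ft.

11.0 ft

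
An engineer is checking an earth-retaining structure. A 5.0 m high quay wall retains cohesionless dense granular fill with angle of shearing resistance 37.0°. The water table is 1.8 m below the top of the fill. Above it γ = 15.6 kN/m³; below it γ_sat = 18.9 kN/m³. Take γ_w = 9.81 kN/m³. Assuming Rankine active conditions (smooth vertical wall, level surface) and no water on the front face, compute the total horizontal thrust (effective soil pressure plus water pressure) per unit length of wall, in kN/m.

90.4 kN/m

K_a = tan²(45° − φ/2) = 0.2486.
γ' = 18.9 − 9.81 = 9.090 kN/m³. Depth below WT = 3.2 m.
σ'_h at WT = K_a γ d_w = 6.980 kPa; at base = 6.980 + K_a γ' × 3.2 = 14.21 kPa.
P₁ (0–1.8 m) = ½×6.980×1.8 = 6.282. P₂ (1.8–5.0 m) = ½(6.980+14.21)×3.2 = 33.91.
P_w = ½ γ_w h₂² = 0.5×9.81×3.2² = 50.23. Total = 6.282+33.91+50.23 = 90.42 kN/m.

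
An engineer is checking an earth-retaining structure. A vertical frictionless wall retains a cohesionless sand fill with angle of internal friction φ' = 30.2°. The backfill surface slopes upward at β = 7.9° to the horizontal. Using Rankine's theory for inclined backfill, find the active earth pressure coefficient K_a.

K_a = cos β · (cos β − √(cos²β − cos²φ)) / (cos β + √(cos²β − cos²φ)).
cos β = 0.9905, cos φ = 0.8643, √(cos²β − cos²φ) = 0.4839.
K_a = 0.9905 × (0.9905 − 0.4839)/(0.9905 + 0.4839) = 0.3404.

0.340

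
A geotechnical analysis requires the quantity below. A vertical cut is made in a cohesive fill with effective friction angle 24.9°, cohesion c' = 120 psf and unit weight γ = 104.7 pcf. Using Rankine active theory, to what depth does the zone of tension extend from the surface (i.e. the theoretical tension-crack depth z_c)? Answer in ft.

K_a = tan²(45° − 24.9°/2) = 0.4074; √K_a = 0.6383.
The active pressure is zero where K_a γ z = 2c√K_a, so z_c = 2c/(γ√K_a) = 2×120/(104.7×0.6383) = 3.591 ft.

3.59 ft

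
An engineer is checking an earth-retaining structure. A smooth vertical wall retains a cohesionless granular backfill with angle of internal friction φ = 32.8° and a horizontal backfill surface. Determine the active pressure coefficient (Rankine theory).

K_a = tan²(45° − φ/2) = tan²(28.60°) = 0.2973.

0.297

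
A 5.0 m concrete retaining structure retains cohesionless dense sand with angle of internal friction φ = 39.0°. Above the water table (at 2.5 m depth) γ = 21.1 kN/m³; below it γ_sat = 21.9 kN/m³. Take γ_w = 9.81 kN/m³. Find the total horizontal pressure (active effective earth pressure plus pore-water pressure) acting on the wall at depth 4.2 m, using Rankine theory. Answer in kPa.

K_a = (1 − sin φ)/(1 + sin φ) = 0.2275.
γ' = 21.9 − 9.81 = 12.09 kN/m³.
Effective vertical stress at 4.2 m: σ'_v = 21.1×2.5 + 12.09×1.70 = 73.30 kPa.
σ'_h = K_a σ'_v = 0.2275 × 73.30 = 16.68 kPa; u = γ_w × 1.70 = 16.68 kPa.
Total σ_h = 16.68 + 16.68 = 33.35 kPa.

33.4 kPa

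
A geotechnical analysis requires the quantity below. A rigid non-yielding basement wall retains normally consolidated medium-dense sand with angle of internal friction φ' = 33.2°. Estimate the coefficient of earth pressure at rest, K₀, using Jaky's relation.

K₀ = 1 − sin φ' = 1 − sin 33.2° = 0.4524.

0.452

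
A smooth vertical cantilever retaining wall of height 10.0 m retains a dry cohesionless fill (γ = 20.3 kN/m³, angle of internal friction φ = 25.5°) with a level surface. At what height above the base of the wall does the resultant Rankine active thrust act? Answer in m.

3.33 m

K_a = 0.3981.
The pressure distribution is triangular, so the resultant acts at H/3 above the base = 10.0/3 = 3.333 m.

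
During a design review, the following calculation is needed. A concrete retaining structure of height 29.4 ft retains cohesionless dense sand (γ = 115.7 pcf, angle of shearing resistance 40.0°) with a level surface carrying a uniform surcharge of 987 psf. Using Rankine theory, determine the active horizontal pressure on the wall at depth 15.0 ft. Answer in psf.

K_a = (1 − sin φ)/(1 + sin φ) = 0.2174.
σ_v = γz + q = 115.7 × 15.0 + 987 = 2722 psf.
σ_h = K_a σ_v = 0.2174 × 2722 = 592.0 psf.

592 psf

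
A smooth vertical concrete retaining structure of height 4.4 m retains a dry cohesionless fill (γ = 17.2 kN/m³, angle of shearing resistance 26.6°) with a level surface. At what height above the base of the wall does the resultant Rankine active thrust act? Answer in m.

K_a = 0.3814.
The pressure distribution is triangular, so the resultant acts at H/3 above the base = 4.4/3 = 1.467 m.

1.47 m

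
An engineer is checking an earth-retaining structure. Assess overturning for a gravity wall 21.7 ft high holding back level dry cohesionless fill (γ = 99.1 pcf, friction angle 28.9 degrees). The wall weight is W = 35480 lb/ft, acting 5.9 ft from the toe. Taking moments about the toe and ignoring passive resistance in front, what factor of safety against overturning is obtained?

3.56

K_a = tan²(45° − 28.9°/2) = 0.3484.
P_a = ½K_aγH² = 0.5×0.3484×99.1×21.7² = 8128 lb/ft, acting at H/3 = 7.233 ft above the base.
Overturning moment M_o = P_a × H/3 = 8128 × 7.233 = 58790.
Resisting moment M_r = W × 5.9 = 35480 × 5.9 = 209300.
FS_overturning = M_r/M_o = 209300/58790 = 3.560.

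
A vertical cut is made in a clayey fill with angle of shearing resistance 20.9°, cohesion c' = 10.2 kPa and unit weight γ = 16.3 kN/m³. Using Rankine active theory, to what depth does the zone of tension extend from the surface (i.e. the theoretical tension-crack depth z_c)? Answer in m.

1.82 m

K_a = tan²(45° − 20.9°/2) = 0.4741; √K_a = 0.6886.
The active pressure is zero where K_a γ z = 2c√K_a, so z_c = 2c/(γ√K_a) = 2×10.2/(16.3×0.6886) = 1.818 m.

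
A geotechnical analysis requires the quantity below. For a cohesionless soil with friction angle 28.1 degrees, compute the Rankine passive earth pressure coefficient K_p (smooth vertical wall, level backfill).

K_p = (1 + sin φ)/(1 − sin φ) = tan²(45° + 28.1°/2) = 2.781.

2.78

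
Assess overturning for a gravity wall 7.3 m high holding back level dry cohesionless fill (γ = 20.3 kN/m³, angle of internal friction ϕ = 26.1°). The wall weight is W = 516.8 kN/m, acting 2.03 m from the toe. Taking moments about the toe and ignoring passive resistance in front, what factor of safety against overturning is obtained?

K_a = tan²(45° − 26.1°/2) = 0.3889.
P_a = ½K_aγH² = 0.5×0.3889×20.3×7.3² = 210.4 kN/m, acting at H/3 = 2.433 m above the base.
Overturning moment M_o = P_a × H/3 = 210.4 × 2.433 = 511.9.
Resisting moment M_r = W × 2.03 = 516.8 × 2.03 = 1049.
FS_overturning = M_r/M_o = 1049/511.9 = 2.049.

2.05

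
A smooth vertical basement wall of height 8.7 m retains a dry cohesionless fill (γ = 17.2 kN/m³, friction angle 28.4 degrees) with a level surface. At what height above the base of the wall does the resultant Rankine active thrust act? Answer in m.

K_a = 0.3554.
The pressure distribution is triangular, so the resultant acts at H/3 above the base = 8.7/3 = 2.900 m.

2.90 m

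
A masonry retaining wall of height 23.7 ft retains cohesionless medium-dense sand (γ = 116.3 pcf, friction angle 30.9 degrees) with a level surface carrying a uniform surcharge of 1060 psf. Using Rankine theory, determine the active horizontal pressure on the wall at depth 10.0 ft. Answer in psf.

714 psf

K_a = (1 − sin φ)/(1 + sin φ) = 0.3214.
σ_v = γz + q = 116.3 × 10.0 + 1060 = 2223 psf.
σ_h = K_a σ_v = 0.3214 × 2223 = 714.5 psf.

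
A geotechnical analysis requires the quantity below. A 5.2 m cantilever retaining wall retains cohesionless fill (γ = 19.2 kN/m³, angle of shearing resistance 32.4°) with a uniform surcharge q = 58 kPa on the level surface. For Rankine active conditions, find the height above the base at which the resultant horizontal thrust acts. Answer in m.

K_a = 0.3022.
Triangular part P₁ = ½K_aγH² = 78.45 at H/3 = 1.733 m; rectangular part P₂ = K_a q H = 91.15 at H/2 = 2.600 m.
ȳ = (P₁·1.733 + P₂·2.600)/(P₁+P₂) = 2.199 m.

2.20 m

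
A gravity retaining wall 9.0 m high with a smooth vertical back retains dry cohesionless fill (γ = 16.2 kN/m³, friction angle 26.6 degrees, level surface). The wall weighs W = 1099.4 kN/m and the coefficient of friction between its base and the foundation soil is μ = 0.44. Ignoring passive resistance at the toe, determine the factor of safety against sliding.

K_a = tan²(45° − 26.6°/2) = 0.3814.
P_a = ½K_aγH² = 0.5×0.3814×16.2×9.0² = 250.3 kN/m, acting at H/3 = 3.000 m above the base.
FS_sliding = μW / P_a = 0.44×1099.4 / 250.3 = 1.933.

1.93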